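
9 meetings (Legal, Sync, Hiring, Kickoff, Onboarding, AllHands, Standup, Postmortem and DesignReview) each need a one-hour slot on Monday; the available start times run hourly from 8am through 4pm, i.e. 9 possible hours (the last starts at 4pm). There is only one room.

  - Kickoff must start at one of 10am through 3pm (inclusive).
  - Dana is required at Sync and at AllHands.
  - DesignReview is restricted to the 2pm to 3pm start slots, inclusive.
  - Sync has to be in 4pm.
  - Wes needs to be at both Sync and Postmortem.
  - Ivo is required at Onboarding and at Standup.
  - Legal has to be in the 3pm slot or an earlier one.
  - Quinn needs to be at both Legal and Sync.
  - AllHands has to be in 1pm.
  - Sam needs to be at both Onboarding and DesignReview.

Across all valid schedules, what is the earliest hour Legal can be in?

Legal's own window allows nothing later than 3pm.
Legal at 8am is achievable: Onboarding in 11am; Sync in 4pm; DesignReview in 2pm; Standup in 12pm; Hiring in 9am; Kickoff in 10am; Postmortem in 3pm; AllHands in 1pm; Legal in 8am.

8am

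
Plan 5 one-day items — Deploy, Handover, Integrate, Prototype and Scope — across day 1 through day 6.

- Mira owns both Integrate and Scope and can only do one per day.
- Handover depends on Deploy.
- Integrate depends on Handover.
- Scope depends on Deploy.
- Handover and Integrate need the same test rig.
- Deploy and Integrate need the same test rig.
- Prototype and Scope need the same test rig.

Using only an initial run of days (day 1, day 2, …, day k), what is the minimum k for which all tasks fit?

The precedence chain requires at least 3 distinct days.
3 works (last occupied day: day 3): for example Integrate in day 3; Scope in day 2; Handover in day 2; Prototype in day 1; Deploy in day 1.

3 days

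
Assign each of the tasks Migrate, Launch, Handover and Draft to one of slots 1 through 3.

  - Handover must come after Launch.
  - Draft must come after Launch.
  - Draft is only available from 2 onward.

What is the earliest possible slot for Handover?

2

Precedence pushes Handover to at least 2.
Handover at 2 is achievable: Draft=2; Migrate=1; Launch=1; Handover=2.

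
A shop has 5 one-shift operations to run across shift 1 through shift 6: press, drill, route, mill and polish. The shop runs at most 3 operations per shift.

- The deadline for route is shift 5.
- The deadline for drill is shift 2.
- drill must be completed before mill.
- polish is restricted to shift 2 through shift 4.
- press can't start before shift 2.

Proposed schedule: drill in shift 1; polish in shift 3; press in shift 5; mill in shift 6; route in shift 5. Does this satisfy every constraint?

Yes

press can't start before shift 2 — holds.
The deadline for drill is shift 2 — holds.
polish is restricted to shift 2 through shift 4 — holds.
drill must be completed before mill — holds.
The shop runs at most 3 operations per shift — holds.
The deadline for route is shift 5 — holds.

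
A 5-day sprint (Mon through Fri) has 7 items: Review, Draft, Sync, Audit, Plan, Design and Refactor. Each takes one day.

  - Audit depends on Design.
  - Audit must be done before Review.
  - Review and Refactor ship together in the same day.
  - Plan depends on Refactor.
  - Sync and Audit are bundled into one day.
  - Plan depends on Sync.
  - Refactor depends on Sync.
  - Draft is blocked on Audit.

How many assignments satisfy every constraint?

13

Splitting on Review: it can be Wed (6), Thu (7). Listing each branch's schedules as (Draft, Sync, Audit, Plan, Design, Refactor):
Review=Wed: (Wed,Tue,Tue,Thu,Mon,Wed) (Wed,Tue,Tue,Fri,Mon,Wed) (Thu,Tue,Tue,Thu,Mon,Wed) (Thu,Tue,Tue,Fri,Mon,Wed) (Fri,Tue,Tue,Thu,Mon,Wed) (Fri,Tue,Tue,Fri,Mon,Wed) — 6.
Review=Thu: (Wed,Tue,Tue,Fri,Mon,Thu) (Thu,Tue,Tue,Fri,Mon,Thu) (Thu,Wed,Wed,Fri,Mon,Thu) (Thu,Wed,Wed,Fri,Tue,Thu) (Fri,Tue,Tue,Fri,Mon,Thu) (Fri,Wed,Wed,Fri,Mon,Thu) (Fri,Wed,Wed,Fri,Tue,Thu) — 7.
Summing: 6 + 7 = 13.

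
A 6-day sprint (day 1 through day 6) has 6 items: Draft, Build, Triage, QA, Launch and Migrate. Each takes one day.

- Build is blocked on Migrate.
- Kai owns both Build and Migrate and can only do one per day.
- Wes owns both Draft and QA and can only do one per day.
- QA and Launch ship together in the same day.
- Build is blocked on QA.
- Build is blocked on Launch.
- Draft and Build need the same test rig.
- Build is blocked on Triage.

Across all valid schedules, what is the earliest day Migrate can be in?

Downstream work caps Migrate at day 5.
Migrate at day 1 is achievable: Launch=day 1, Migrate=day 1, Triage=day 1, QA=day 1, Draft=day 3, Build=day 2.

day 1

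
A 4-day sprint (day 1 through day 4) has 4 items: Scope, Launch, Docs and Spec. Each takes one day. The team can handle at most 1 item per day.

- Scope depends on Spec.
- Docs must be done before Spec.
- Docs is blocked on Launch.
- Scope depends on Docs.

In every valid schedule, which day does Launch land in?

day 1

Downstream work caps Launch at day 1.
So Launch is pinned to day 1.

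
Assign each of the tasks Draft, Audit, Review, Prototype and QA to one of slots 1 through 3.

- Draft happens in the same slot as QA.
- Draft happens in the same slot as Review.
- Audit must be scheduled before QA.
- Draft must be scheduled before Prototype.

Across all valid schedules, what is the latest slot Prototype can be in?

3

Precedence pushes Prototype to at least 3.
Prototype at 3 is achievable: Review in 2; Draft in 2; Prototype in 3; Audit in 1; QA in 2.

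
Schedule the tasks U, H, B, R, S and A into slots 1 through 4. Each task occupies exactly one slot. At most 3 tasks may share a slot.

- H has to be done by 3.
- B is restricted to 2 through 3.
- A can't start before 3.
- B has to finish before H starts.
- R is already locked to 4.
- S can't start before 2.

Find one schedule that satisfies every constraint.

H=3; B=2; A=3; S=2; R=4; U=1

Checking: B(2) before H(3); A=3 in [3,4]; R=4 in [4,4]; B=2 in [2,3]; S=2 in [2,4]; H=3 in [1,3]; max 2 per slot (cap 3).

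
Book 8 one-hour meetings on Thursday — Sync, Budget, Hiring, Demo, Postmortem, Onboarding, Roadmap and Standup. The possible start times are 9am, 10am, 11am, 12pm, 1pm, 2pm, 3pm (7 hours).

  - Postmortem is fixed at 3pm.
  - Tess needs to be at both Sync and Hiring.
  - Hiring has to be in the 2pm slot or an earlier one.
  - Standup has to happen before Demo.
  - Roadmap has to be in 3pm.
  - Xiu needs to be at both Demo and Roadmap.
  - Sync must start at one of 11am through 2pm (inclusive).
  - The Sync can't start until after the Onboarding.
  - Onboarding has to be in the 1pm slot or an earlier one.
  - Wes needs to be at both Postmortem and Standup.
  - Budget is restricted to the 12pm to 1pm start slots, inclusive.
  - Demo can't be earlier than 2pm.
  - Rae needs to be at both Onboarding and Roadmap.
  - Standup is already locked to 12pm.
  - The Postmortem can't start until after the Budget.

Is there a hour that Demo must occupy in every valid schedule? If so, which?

2pm

Demo's window is 2pm–3pm.
Roadmap is fixed at 3pm, and Demo can't share a hour with Roadmap.
So Demo must be 2pm.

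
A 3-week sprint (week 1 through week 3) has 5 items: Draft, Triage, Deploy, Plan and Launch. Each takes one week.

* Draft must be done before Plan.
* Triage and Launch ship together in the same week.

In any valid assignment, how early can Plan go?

Precedence pushes Plan to at least week 2.
Plan at week 2 is achievable: Plan -> week 2; Triage -> week 1; Draft -> week 1; Deploy -> week 1; Launch -> week 1.

week 2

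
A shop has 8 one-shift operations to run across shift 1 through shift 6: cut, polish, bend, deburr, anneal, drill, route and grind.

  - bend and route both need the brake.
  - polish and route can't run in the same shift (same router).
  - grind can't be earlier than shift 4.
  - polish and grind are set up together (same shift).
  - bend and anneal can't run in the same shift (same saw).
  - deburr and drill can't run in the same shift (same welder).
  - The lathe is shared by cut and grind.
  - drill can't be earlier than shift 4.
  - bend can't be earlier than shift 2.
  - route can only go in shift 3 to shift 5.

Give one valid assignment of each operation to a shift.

drill -> shift 4; polish -> shift 4; bend -> shift 2; grind -> shift 4; route -> shift 3; anneal -> shift 1; deburr -> shift 1; cut -> shift 1

Checking: cut(shift 1) != grind(shift 4); bend(shift 2) != anneal(shift 1); polish(shift 4) != route(shift 3); bend(shift 2) != route(shift 3); deburr(shift 1) != drill(shift 4); polish = grind = shift 4; bend=shift 2 in [shift 2,shift 6]; route=shift 3 in [shift 3,shift 5]; grind=shift 4 in [shift 4,shift 6]; drill=shift 4 in [shift 4,shift 6].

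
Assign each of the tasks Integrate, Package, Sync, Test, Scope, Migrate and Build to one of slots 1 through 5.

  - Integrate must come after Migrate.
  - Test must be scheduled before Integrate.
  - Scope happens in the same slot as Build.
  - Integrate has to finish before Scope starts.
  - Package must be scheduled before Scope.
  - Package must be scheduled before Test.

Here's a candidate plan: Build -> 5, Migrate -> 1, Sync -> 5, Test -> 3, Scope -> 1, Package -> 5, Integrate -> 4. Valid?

No. Package must be scheduled before Scope is not satisfied.

Scope happens in the same slot as Build — violated.
Integrate must come after Migrate — holds.
Package must be scheduled before Test — violated.
Package must be scheduled before Scope — violated.
Integrate has to finish before Scope starts — violated.
Test must be scheduled before Integrate — holds.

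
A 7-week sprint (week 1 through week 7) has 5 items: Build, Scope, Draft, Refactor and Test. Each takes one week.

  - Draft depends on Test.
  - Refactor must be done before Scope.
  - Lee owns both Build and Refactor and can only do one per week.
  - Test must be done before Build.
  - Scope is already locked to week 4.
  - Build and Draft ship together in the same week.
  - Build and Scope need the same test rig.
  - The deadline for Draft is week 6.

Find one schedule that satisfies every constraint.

Refactor=week 1, Build=week 2, Scope=week 4, Test=week 1, Draft=week 2

Checking: Test(week 1) before Draft(week 2); Test(week 1) before Build(week 2); Refactor(week 1) before Scope(week 4); Build(week 2) != Refactor(week 1); Build(week 2) != Scope(week 4); Build = Draft = week 2; Draft=week 2 in [week 1,week 6]; Scope=week 4 in [week 4,week 4].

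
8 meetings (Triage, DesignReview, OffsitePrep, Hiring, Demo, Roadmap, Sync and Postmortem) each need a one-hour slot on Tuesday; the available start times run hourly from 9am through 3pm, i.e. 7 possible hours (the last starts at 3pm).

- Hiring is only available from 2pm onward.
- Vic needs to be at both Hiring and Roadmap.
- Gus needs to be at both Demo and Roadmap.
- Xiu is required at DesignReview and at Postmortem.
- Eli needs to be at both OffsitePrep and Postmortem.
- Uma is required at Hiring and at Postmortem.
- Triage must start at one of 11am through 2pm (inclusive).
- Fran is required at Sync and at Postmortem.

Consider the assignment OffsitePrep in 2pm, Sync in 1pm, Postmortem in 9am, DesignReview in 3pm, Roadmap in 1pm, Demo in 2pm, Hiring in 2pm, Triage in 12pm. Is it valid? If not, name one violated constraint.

Xiu is required at DesignReview and at Postmortem — holds.
Vic needs to be at both Hiring and Roadmap — holds.
Fran is required at Sync and at Postmortem — holds.
Uma is required at Hiring and at Postmortem — holds.
Gus needs to be at both Demo and Roadmap — holds.
Triage must start at one of 11am through 2pm (inclusive) — holds.
Hiring is only available from 2pm onward — holds.
Eli needs to be at both OffsitePrep and Postmortem — holds.

Valid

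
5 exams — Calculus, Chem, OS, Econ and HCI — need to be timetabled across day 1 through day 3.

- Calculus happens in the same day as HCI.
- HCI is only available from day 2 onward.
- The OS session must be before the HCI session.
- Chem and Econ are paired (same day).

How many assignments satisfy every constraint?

Splitting on Calculus: it can be day 2 (3), day 3 (6). Listing each branch's schedules as (Chem, OS, Econ, HCI) by day number:
Calculus=day 2: (1,1,1,2) (2,1,2,2) (3,1,3,2) — 3.
Calculus=day 3: (1,1,1,3) (1,2,1,3) (2,1,2,3) (2,2,2,3) (3,1,3,3) (3,2,3,3) — 6.
Summing: 3 + 6 = 9.

9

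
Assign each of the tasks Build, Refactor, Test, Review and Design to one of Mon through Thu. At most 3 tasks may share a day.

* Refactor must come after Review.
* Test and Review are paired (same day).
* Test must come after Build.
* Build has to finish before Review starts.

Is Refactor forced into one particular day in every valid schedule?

Refactor can be Wed (e.g. Refactor=Wed; Design=Mon; Build=Mon; Review=Tue; Test=Tue) or Thu (e.g. Build -> Mon; Design -> Mon; Test -> Tue; Refactor -> Thu; Review -> Tue).

No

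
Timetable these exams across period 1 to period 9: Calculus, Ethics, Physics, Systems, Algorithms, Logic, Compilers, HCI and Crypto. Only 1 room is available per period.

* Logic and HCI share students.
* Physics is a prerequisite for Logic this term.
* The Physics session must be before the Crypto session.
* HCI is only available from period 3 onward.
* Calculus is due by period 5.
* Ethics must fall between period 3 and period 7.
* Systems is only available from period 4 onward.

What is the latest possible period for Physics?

Downstream work caps Physics at period 8.
Physics at period 7 is achievable: Compilers -> period 6; Logic -> period 8; Algorithms -> period 2; Crypto -> period 9; Physics -> period 7; Calculus -> period 1; Systems -> period 4; HCI -> period 5; Ethics -> period 3.
Nothing later works — the conflict and capacity constraints rule out every period after period 7.

period 7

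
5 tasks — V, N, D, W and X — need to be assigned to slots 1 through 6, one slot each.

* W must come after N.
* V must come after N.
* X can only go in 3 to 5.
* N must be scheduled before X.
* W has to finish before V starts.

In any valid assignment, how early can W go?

Precedence pushes W to at least 2; downstream work caps W at 5.
W at 2 is achievable: D -> 1, N -> 1, V -> 3, X -> 3, W -> 2.

2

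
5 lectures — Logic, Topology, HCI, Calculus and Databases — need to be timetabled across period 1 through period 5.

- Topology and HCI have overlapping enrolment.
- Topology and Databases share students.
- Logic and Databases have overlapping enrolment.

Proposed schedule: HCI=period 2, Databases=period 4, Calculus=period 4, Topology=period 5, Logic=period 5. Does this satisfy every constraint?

Topology and HCI have overlapping enrolment — holds.
Topology and Databases share students — holds.
Logic and Databases have overlapping enrolment — holds.

Yes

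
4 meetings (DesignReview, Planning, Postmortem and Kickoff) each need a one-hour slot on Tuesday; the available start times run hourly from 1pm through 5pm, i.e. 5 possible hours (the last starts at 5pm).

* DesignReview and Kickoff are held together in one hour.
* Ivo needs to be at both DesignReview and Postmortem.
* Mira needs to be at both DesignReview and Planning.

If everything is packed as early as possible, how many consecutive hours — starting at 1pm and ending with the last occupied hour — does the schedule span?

Could 1 hour be enough, i.e. nothing placed later than 1pm? No: Planning can't share with DesignReview (1pm) → nothing is left.
So 1 hour is not enough.
2 works (last occupied hour: 2pm): for example Planning in 2pm; Kickoff in 1pm; DesignReview in 1pm; Postmortem in 2pm.

2 hours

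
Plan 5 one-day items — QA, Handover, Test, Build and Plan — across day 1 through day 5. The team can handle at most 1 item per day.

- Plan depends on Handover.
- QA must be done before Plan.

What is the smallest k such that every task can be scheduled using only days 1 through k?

The precedence chain requires at least 2 distinct days.
With at most 1 per day and 5 tasks, at least 5 days are needed.
5 works (last occupied day: day 5): for example Handover -> day 2; QA -> day 1; Test -> day 4; Plan -> day 3; Build -> day 5.

5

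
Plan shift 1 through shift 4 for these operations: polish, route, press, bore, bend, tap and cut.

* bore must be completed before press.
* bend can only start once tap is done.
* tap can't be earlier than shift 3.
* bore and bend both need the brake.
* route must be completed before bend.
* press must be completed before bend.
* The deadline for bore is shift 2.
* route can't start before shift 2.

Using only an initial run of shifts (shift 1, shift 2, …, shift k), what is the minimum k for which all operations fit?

The precedence chain requires at least 3 distinct shifts.
Propagating the time windows through the other constraints, bend can't land before shift 4, so the schedule must run through at least shift 4.
4 works (last occupied shift: shift 4): for example cut=shift 1; bore=shift 1; bend=shift 4; route=shift 2; tap=shift 3; press=shift 2; polish=shift 1.

4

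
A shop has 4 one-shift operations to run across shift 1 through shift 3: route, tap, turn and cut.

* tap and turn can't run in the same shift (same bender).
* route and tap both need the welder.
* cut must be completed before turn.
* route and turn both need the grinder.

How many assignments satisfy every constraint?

6

Splitting on route: it can be shift 1 (3), shift 2 (2), shift 3 (1). Listing each branch's schedules as (tap, turn, cut) by shift number:
route=shift 1: (2,3,1) (2,3,2) (3,2,1) — 3.
route=shift 2: (1,3,1) (1,3,2) — 2.
route=shift 3: (1,2,1) — 1.
Summing: 3 + 2 + 1 = 6.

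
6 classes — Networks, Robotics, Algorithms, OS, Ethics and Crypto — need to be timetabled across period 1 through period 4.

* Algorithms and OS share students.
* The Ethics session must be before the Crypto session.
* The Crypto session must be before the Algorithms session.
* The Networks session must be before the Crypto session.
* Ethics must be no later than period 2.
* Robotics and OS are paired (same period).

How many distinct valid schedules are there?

18

Splitting on Networks: it can be period 1 (12), period 2 (6). Listing each branch's schedules as (Robotics, Algorithms, OS, Ethics, Crypto) by period number:
Networks=period 1: (1,3,1,1,2) (1,4,1,1,2) (1,4,1,1,3) (1,4,1,2,3) (2,3,2,1,2) (2,4,2,1,2) (2,4,2,1,3) (2,4,2,2,3) (3,4,3,1,2) (3,4,3,1,3) (3,4,3,2,3) (4,3,4,1,2) — 12.
Networks=period 2: (1,4,1,1,3) (1,4,1,2,3) (2,4,2,1,3) (2,4,2,2,3) (3,4,3,1,3) (3,4,3,2,3) — 6.
Summing: 12 + 6 = 18.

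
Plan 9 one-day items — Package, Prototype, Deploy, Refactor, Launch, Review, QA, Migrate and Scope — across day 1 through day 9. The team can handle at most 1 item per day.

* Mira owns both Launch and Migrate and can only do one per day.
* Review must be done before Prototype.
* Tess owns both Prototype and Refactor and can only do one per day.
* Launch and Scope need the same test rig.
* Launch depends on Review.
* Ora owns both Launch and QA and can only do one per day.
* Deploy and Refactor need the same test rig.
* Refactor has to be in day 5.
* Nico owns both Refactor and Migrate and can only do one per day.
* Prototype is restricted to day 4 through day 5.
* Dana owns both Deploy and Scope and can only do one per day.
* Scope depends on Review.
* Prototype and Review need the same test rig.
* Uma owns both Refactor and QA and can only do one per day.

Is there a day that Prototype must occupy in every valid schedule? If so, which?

day 4

Prototype's window is day 4–day 5.
Refactor is fixed at day 5, and Prototype can't share a day with Refactor.
So Prototype must be day 4.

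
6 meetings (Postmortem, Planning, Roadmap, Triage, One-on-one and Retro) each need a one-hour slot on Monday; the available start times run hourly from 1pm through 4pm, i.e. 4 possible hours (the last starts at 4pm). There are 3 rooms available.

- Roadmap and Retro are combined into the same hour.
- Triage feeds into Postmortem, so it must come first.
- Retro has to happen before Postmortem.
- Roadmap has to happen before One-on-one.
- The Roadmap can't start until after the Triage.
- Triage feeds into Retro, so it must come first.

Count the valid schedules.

Splitting on Postmortem: it can be 3pm (8), 4pm (16). Listing each branch's schedules as (Planning, Roadmap, Triage, One-on-one, Retro):
Postmortem=3pm: (1pm,2pm,1pm,3pm,2pm) (1pm,2pm,1pm,4pm,2pm) (2pm,2pm,1pm,3pm,2pm) (2pm,2pm,1pm,4pm,2pm) (3pm,2pm,1pm,3pm,2pm) (3pm,2pm,1pm,4pm,2pm) (4pm,2pm,1pm,3pm,2pm) (4pm,2pm,1pm,4pm,2pm) — 8.
Postmortem=4pm: (1pm,2pm,1pm,3pm,2pm) (1pm,2pm,1pm,4pm,2pm) (1pm,3pm,1pm,4pm,3pm) (1pm,3pm,2pm,4pm,3pm) (2pm,2pm,1pm,3pm,2pm) (2pm,2pm,1pm,4pm,2pm) (2pm,3pm,1pm,4pm,3pm) (2pm,3pm,2pm,4pm,3pm) (3pm,2pm,1pm,3pm,2pm) (3pm,2pm,1pm,4pm,2pm) (3pm,3pm,1pm,4pm,3pm) (3pm,3pm,2pm,4pm,3pm) (4pm,2pm,1pm,3pm,2pm) (4pm,2pm,1pm,4pm,2pm) (4pm,3pm,1pm,4pm,3pm) (4pm,3pm,2pm,4pm,3pm) — 16.
Summing: 8 + 16 = 24.

24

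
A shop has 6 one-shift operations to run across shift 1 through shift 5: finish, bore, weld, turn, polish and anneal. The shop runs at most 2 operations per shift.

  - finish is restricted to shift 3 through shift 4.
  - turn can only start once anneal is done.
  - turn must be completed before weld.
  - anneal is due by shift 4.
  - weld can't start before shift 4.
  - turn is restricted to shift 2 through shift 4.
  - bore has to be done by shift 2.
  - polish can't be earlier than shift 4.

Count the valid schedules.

Splitting on finish: it can be shift 3 (36), shift 4 (24). Listing each branch's schedules as (bore, weld, turn, polish, anneal) by shift number:
finish=shift 3: (1,4,2,4,1) (1,4,2,5,1) (1,4,3,4,1) (1,4,3,4,2) (1,4,3,5,1) (1,4,3,5,2) (1,5,2,4,1) (1,5,2,5,1) (1,5,3,4,1) (1,5,3,4,2) (1,5,3,5,1) (1,5,3,5,2) (1,5,4,4,1) (1,5,4,4,2) (1,5,4,4,3) (1,5,4,5,1) (1,5,4,5,2) (1,5,4,5,3) (2,4,2,4,1) (2,4,2,5,1) (2,4,3,4,1) (2,4,3,4,2) (2,4,3,5,1) (2,4,3,5,2) (2,5,2,4,1) (2,5,2,5,1) (2,5,3,4,1) (2,5,3,4,2) (2,5,3,5,1) (2,5,3,5,2) (2,5,4,4,1) (2,5,4,4,2) (2,5,4,4,3) (2,5,4,5,1) (2,5,4,5,2) (2,5,4,5,3) — 36.
finish=shift 4: (1,4,2,5,1) (1,4,3,5,1) (1,4,3,5,2) (1,5,2,4,1) (1,5,2,5,1) (1,5,3,4,1) (1,5,3,4,2) (1,5,3,5,1) (1,5,3,5,2) (1,5,4,5,1) (1,5,4,5,2) (1,5,4,5,3) (2,4,2,5,1) (2,4,3,5,1) (2,4,3,5,2) (2,5,2,4,1) (2,5,2,5,1) (2,5,3,4,1) (2,5,3,4,2) (2,5,3,5,1) (2,5,3,5,2) (2,5,4,5,1) (2,5,4,5,2) (2,5,4,5,3) — 24.
Summing: 36 + 24 = 60.

60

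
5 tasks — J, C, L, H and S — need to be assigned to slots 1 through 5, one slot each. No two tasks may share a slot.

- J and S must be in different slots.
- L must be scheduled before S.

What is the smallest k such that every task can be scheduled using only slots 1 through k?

5 slots

The precedence chain requires at least 2 distinct slots.
With at most 1 per slot and 5 tasks, at least 5 slots are needed.
5 works (last occupied slot: 5): for example C in 4, H in 5, S in 2, J in 3, L in 1.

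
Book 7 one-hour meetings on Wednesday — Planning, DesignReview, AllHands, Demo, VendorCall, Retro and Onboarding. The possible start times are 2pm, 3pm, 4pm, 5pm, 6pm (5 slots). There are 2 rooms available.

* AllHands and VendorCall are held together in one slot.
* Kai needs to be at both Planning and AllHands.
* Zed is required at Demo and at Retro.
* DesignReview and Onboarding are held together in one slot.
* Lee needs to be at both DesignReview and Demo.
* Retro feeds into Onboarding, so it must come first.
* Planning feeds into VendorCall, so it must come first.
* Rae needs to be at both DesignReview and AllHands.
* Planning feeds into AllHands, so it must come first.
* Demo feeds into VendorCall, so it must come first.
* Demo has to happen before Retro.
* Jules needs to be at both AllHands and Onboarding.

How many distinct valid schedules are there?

34

Splitting on Planning: it can be 2pm (15), 3pm (12), 4pm (6), 5pm (1). Listing each branch's schedules as (DesignReview, AllHands, Demo, VendorCall, Retro, Onboarding):
Planning=2pm: (4pm,5pm,2pm,5pm,3pm,4pm) (4pm,6pm,2pm,6pm,3pm,4pm) (5pm,3pm,2pm,3pm,4pm,5pm) (5pm,4pm,2pm,4pm,3pm,5pm) (5pm,6pm,2pm,6pm,3pm,5pm) (5pm,6pm,2pm,6pm,4pm,5pm) (5pm,6pm,3pm,6pm,4pm,5pm) (6pm,3pm,2pm,3pm,4pm,6pm) (6pm,3pm,2pm,3pm,5pm,6pm) (6pm,4pm,2pm,4pm,3pm,6pm) (6pm,4pm,2pm,4pm,5pm,6pm) (6pm,4pm,3pm,4pm,5pm,6pm) (6pm,5pm,2pm,5pm,3pm,6pm) (6pm,5pm,2pm,5pm,4pm,6pm) (6pm,5pm,3pm,5pm,4pm,6pm) — 15.
Planning=3pm: (4pm,5pm,2pm,5pm,3pm,4pm) (4pm,6pm,2pm,6pm,3pm,4pm) (5pm,4pm,2pm,4pm,3pm,5pm) (5pm,6pm,2pm,6pm,3pm,5pm) (5pm,6pm,2pm,6pm,4pm,5pm) (5pm,6pm,3pm,6pm,4pm,5pm) (6pm,4pm,2pm,4pm,3pm,6pm) (6pm,4pm,2pm,4pm,5pm,6pm) (6pm,4pm,3pm,4pm,5pm,6pm) (6pm,5pm,2pm,5pm,3pm,6pm) (6pm,5pm,2pm,5pm,4pm,6pm) (6pm,5pm,3pm,5pm,4pm,6pm) — 12.
Planning=4pm: (5pm,6pm,2pm,6pm,3pm,5pm) (5pm,6pm,2pm,6pm,4pm,5pm) (5pm,6pm,3pm,6pm,4pm,5pm) (6pm,5pm,2pm,5pm,3pm,6pm) (6pm,5pm,2pm,5pm,4pm,6pm) (6pm,5pm,3pm,5pm,4pm,6pm) — 6.
Planning=5pm: (4pm,6pm,2pm,6pm,3pm,4pm) — 1.
Summing: 15 + 12 + 6 + 1 = 34.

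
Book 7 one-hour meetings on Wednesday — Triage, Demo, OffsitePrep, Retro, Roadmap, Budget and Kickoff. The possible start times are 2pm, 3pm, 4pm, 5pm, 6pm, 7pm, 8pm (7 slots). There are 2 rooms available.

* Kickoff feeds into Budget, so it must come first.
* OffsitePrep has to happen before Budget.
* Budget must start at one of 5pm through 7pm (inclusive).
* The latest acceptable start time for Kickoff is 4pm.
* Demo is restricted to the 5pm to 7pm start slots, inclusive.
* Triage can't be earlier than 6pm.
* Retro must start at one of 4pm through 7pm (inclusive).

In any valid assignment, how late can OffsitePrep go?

6pm

Downstream work caps OffsitePrep at 6pm.
OffsitePrep at 6pm is achievable: Roadmap -> 2pm, OffsitePrep -> 6pm, Demo -> 5pm, Kickoff -> 2pm, Triage -> 6pm, Retro -> 4pm, Budget -> 7pm.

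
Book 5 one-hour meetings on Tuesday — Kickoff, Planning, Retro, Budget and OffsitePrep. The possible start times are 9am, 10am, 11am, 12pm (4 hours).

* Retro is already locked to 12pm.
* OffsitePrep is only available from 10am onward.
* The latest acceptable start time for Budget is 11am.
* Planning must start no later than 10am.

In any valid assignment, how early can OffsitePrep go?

OffsitePrep is available from 10am.
OffsitePrep at 10am is achievable: OffsitePrep in 10am; Budget in 9am; Planning in 9am; Kickoff in 9am; Retro in 12pm.

10am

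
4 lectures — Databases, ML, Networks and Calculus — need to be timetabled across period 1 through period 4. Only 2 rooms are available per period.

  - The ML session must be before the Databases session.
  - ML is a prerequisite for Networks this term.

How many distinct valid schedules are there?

50

Splitting on Databases: it can be period 2 (11), period 3 (18), period 4 (21). Listing each branch's schedules as (ML, Networks, Calculus) by period number:
Databases=period 2: (1,2,1) (1,2,3) (1,2,4) (1,3,1) (1,3,2) (1,3,3) (1,3,4) (1,4,1) (1,4,2) (1,4,3) (1,4,4) — 11.
Databases=period 3: (1,2,1) (1,2,2) (1,2,3) (1,2,4) (1,3,1) (1,3,2) (1,3,4) (1,4,1) (1,4,2) (1,4,3) (1,4,4) (2,3,1) (2,3,2) (2,3,4) (2,4,1) (2,4,2) (2,4,3) (2,4,4) — 18.
Databases=period 4: (1,2,1) (1,2,2) (1,2,3) (1,2,4) (1,3,1) (1,3,2) (1,3,3) (1,3,4) (1,4,1) (1,4,2) (1,4,3) (2,3,1) (2,3,2) (2,3,3) (2,3,4) (2,4,1) (2,4,2) (2,4,3) (3,4,1) (3,4,2) (3,4,3) — 21.
Summing: 11 + 18 + 21 = 50.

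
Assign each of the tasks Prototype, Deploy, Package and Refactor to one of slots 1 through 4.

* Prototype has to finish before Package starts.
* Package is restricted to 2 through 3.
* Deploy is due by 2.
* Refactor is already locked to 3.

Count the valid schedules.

6

Splitting on Prototype: it can be 1 (4), 2 (2). Listing each branch's schedules as (Deploy, Package, Refactor):
Prototype=1: (1,2,3) (1,3,3) (2,2,3) (2,3,3) — 4.
Prototype=2: (1,3,3) (2,3,3) — 2.
Summing: 4 + 2 = 6.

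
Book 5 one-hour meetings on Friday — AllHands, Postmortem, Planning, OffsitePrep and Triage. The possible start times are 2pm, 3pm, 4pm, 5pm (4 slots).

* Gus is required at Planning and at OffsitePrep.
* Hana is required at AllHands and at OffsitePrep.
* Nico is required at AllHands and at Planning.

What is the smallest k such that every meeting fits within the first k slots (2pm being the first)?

Check 2 slots directly (anything shorter is at least as hard).
Could 2 slots be enough, i.e. nothing placed later than 3pm? No: AllHands, Planning and OffsitePrep must all be in different slots (AllHands/Planning can't share; AllHands/OffsitePrep can't share; Planning/OffsitePrep can't share), but only 2 slots are available: 3 meetings can't fit in 2 distinct slots.
So 2 slots is not enough.
3 works (last occupied slot: 4pm): for example Planning=3pm; Postmortem=2pm; OffsitePrep=4pm; AllHands=2pm; Triage=2pm.

3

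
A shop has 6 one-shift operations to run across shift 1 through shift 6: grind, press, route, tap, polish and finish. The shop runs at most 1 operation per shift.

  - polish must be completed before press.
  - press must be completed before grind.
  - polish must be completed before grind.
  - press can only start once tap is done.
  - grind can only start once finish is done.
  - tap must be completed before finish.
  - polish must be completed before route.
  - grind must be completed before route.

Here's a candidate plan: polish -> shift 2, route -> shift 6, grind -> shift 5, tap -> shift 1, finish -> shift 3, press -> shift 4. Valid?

press can only start once tap is done — holds.
polish must be completed before press — holds.
polish must be completed before route — holds.
press must be completed before grind — holds.
grind can only start once finish is done — holds.
tap must be completed before finish — holds.
grind must be completed before route — holds.
The shop runs at most 1 operation per shift — holds.
polish must be completed before grind — holds.

Yes, all constraints hold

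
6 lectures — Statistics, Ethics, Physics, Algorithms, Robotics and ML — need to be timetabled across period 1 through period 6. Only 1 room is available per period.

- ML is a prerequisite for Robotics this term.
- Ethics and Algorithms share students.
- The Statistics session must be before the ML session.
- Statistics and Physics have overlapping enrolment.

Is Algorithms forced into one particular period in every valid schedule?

No

Algorithms can be period 1 (e.g. Statistics in period 2; Ethics in period 5; Robotics in period 4; ML in period 3; Algorithms in period 1; Physics in period 6) or period 2 (e.g. Physics -> period 6; ML -> period 3; Statistics -> period 1; Ethics -> period 5; Algorithms -> period 2; Robotics -> period 4).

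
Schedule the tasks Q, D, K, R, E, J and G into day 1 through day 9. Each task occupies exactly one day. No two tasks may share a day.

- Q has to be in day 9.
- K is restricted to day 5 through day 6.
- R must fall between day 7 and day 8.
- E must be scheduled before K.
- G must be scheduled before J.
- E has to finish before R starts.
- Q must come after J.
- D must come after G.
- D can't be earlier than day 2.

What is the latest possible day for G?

day 4

Downstream work caps G at day 7.
G at day 4 is achievable: D -> day 6; G -> day 4; J -> day 8; E -> day 1; K -> day 5; Q -> day 9; R -> day 7.
Nothing later works — the capacity limit rule out every day after day 4.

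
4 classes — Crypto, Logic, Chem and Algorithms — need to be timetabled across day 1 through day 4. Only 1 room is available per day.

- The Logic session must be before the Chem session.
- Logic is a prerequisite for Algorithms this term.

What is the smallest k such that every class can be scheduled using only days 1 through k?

4 days

The precedence chain requires at least 2 distinct days.
With at most 1 per day and 4 classes, at least 4 days are needed.
4 works (last occupied day: day 4): for example Algorithms -> day 3, Logic -> day 1, Crypto -> day 4, Chem -> day 2.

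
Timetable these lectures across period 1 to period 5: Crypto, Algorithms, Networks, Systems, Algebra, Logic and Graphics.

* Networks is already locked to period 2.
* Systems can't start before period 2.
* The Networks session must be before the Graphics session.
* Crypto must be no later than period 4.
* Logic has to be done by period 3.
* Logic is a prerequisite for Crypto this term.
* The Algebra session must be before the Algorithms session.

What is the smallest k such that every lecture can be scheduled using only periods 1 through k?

The precedence chain requires at least 2 distinct periods.
Propagating the time windows through the other constraints, Graphics can't land before period 3, so the schedule must run through at least period 3.
3 works (last occupied period: period 3): for example Algorithms=period 2; Graphics=period 3; Crypto=period 2; Networks=period 2; Logic=period 1; Systems=period 2; Algebra=period 1.

3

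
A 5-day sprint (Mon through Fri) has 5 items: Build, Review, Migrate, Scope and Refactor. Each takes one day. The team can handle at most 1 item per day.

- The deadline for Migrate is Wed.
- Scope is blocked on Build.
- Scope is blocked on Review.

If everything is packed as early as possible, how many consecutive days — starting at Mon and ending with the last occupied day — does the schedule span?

5 days

The precedence chain requires at least 2 distinct days.
With at most 1 per day and 5 tasks, at least 5 days are needed.
5 works (last occupied day: Fri): for example Refactor -> Fri, Review -> Wed, Migrate -> Mon, Scope -> Thu, Build -> Tue.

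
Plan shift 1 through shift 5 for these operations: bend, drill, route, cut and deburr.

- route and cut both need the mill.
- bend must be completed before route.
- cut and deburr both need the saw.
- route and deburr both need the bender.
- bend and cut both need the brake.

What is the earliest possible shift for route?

Precedence pushes route to at least shift 2.
route at shift 2 is achievable: drill in shift 1, route in shift 2, deburr in shift 1, bend in shift 1, cut in shift 3.

shift 2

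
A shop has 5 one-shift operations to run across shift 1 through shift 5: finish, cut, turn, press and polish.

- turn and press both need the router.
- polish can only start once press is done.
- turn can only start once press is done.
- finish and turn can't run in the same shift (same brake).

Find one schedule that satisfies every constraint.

press in shift 1, turn in shift 2, finish in shift 1, cut in shift 1, polish in shift 2

Checking: press(shift 1) before turn(shift 2); press(shift 1) before polish(shift 2); turn(shift 2) != press(shift 1); finish(shift 1) != turn(shift 2).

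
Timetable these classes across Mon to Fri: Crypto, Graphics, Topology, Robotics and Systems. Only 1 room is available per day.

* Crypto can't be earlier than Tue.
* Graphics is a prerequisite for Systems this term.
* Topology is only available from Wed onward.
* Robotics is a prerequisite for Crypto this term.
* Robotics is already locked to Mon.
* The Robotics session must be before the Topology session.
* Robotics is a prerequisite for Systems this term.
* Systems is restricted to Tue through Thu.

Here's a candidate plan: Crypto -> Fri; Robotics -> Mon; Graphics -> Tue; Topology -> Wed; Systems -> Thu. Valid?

The Robotics session must be before the Topology session — holds.
Systems is restricted to Tue through Thu — holds.
Robotics is already locked to Mon — holds.
Only 1 room is available per day — holds.
Graphics is a prerequisite for Systems this term — holds.
Robotics is a prerequisite for Crypto this term — holds.
Crypto can't be earlier than Tue — holds.
Robotics is a prerequisite for Systems this term — holds.
Topology is only available from Wed onward — holds.

Yes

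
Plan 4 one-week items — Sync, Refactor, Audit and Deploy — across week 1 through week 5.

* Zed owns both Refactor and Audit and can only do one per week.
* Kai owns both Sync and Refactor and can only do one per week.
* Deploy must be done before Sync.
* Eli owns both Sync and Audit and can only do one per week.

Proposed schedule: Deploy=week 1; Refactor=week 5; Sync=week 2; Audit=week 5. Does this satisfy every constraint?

No — it violates: Zed owns both Refactor and Audit and can only do one per week

Kai owns both Sync and Refactor and can only do one per week — holds.
Eli owns both Sync and Audit and can only do one per week — holds.
Zed owns both Refactor and Audit and can only do one per week — violated.
Deploy must be done before Sync — holds.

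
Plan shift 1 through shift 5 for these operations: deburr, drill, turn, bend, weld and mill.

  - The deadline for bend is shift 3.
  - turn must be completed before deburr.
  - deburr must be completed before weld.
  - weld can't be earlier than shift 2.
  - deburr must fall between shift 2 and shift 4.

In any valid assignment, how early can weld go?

Weld is available from shift 2; precedence pushes weld to at least shift 3.
weld at shift 3 is achievable: mill=shift 1, weld=shift 3, deburr=shift 2, drill=shift 1, bend=shift 1, turn=shift 1.

shift 3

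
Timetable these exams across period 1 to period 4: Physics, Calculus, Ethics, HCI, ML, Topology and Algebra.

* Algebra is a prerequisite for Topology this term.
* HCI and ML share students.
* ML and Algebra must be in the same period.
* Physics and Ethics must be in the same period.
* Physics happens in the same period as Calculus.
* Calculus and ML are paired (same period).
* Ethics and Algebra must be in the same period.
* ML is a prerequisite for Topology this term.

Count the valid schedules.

18

Splitting on Physics: it can be period 1 (9), period 2 (6), period 3 (3). Listing each branch's schedules as (Calculus, Ethics, HCI, ML, Topology, Algebra) by period number:
Physics=period 1: (1,1,2,1,2,1) (1,1,2,1,3,1) (1,1,2,1,4,1) (1,1,3,1,2,1) (1,1,3,1,3,1) (1,1,3,1,4,1) (1,1,4,1,2,1) (1,1,4,1,3,1) (1,1,4,1,4,1) — 9.
Physics=period 2: (2,2,1,2,3,2) (2,2,1,2,4,2) (2,2,3,2,3,2) (2,2,3,2,4,2) (2,2,4,2,3,2) (2,2,4,2,4,2) — 6.
Physics=period 3: (3,3,1,3,4,3) (3,3,2,3,4,3) (3,3,4,3,4,3) — 3.
Summing: 9 + 6 + 3 = 18.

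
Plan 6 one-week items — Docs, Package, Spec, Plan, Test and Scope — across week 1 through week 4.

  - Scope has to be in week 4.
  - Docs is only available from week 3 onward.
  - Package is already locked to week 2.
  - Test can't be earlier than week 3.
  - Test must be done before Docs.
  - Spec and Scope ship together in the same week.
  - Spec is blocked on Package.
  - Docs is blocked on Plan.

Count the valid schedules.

Enumerating: Scope in week 4; Docs in week 4; Package in week 2; Plan in week 1; Test in week 3; Spec in week 4 | Test=week 3; Docs=week 4; Spec=week 4; Scope=week 4; Plan=week 2; Package=week 2 | Package in week 2; Plan in week 3; Scope in week 4; Docs in week 4; Test in week 3; Spec in week 4.

3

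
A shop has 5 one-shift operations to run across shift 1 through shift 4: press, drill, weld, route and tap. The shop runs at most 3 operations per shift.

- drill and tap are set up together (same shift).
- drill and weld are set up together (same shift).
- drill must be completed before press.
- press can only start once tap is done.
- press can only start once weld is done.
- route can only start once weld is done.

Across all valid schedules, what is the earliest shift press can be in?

shift 2

Precedence pushes press to at least shift 2.
press at shift 2 is achievable: drill in shift 1; weld in shift 1; press in shift 2; route in shift 2; tap in shift 1.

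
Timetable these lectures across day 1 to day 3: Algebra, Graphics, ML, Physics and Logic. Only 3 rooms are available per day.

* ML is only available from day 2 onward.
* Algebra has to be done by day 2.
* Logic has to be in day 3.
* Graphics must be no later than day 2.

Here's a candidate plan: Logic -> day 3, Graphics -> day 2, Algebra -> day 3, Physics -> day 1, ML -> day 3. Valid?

No. Algebra has to be done by day 2 is not satisfied.

Logic has to be in day 3 — holds.
ML is only available from day 2 onward — holds.
Algebra has to be done by day 2 — violated.
Graphics must be no later than day 2 — holds.
Only 3 rooms are available per day — holds.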